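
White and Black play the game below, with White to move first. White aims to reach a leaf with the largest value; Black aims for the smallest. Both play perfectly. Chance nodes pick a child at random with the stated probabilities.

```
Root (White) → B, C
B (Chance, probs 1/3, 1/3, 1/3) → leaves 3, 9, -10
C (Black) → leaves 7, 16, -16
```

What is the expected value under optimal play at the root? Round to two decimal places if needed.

0.67

B (Chance): 1/3·3 + 1/3·9 + 1/3·-10 = 0.67
C (Black): min(7, 16, -16) = -16
Root (White): max(0.67, -16) = 0.67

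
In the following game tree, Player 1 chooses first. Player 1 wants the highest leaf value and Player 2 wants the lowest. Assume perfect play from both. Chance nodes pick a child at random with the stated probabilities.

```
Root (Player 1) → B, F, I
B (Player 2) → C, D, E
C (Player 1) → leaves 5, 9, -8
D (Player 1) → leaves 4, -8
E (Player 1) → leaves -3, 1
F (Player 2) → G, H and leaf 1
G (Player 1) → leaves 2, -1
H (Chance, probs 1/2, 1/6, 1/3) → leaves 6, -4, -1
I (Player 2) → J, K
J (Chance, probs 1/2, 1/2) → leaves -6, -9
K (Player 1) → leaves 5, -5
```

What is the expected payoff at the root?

C (Player 1): max(5, 9, -8) = 9
D (Player 1): max(4, -8) = 4
E (Player 1): max(-3, 1) = 1
B (Player 2): min(9, 4, 1) = 1
G (Player 1): max(2, -1) = 2
H (Chance): 1/2·6 + 1/6·-4 + 1/3·-1 = 2
F (Player 2): min(2, 2, 1) = 1
J (Chance): 1/2·-6 + 1/2·-9 = -7.5
K (Player 1): max(5, -5) = 5
I (Player 2): min(-7.5, 5) = -7.5
Root (Player 1): max(1, 1, -7.5) = 1

1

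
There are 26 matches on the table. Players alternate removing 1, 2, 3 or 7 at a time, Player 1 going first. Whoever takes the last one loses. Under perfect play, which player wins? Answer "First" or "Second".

First

i:   0  1  2  3  4  5  6  7  8  9 10 11 12 13 14 15 16 17 18 19 20 21 22 23 24 25 26
     W  L  W  W  W  L  W  W  W  L  W  W  W  L  W  W  W  L  W  W  W  L  W  W  W  L  W
Position 26 is W, so the first player wins.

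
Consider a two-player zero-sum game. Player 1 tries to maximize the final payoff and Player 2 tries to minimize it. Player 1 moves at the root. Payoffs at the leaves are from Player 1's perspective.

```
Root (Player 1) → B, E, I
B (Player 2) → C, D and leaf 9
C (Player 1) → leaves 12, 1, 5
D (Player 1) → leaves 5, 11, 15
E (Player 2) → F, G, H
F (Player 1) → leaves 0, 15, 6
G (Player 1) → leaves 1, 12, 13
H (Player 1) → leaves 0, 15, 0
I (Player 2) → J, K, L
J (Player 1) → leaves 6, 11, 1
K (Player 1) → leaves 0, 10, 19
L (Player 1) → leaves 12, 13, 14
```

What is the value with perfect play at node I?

J: max(6, 11, 1) = 11
K: max(0, 10, 19) = 19
L: max(12, 13, 14) = 14
I: min(11, 19, 14) = 11

11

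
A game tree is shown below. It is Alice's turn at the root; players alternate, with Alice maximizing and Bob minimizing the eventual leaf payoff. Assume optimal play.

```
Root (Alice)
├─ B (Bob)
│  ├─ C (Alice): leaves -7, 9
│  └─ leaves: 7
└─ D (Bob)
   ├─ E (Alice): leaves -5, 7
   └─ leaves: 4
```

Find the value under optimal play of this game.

7

C (Alice): max(-7, 9) = 9
B (Bob): min(9, 7) = 7
E (Alice): max(-5, 7) = 7
D (Bob): min(7, 4) = 4
Root (Alice): max(7, 4) = 7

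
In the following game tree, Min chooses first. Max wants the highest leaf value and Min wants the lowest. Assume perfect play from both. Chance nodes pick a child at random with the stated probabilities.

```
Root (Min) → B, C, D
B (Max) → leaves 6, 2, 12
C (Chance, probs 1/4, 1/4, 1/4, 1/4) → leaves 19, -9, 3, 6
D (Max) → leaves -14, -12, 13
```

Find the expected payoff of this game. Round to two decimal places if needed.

B (Max): max(6, 2, 12) = 12
C (Chance): 1/4·19 + 1/4·-9 + 1/4·3 + 1/4·6 = 4.75
D (Max): max(-14, -12, 13) = 13
Root (Min): min(12, 4.75, 13) = 4.75

4.75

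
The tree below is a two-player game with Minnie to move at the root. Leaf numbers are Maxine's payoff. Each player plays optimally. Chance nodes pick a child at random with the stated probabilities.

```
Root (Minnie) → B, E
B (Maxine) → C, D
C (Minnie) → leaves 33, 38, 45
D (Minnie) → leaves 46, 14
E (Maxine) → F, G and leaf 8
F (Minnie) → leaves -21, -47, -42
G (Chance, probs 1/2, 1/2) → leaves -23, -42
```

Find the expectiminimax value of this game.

C (Minnie): min(33, 38, 45) = 33
D (Minnie): min(46, 14) = 14
B (Maxine): max(33, 14) = 33
F (Minnie): min(-21, -47, -42) = -47
G (Chance): 1/2·-23 + 1/2·-42 = -32.5
E (Maxine): max(-47, -32.5, 8) = 8
Root (Minnie): min(33, 8) = 8

8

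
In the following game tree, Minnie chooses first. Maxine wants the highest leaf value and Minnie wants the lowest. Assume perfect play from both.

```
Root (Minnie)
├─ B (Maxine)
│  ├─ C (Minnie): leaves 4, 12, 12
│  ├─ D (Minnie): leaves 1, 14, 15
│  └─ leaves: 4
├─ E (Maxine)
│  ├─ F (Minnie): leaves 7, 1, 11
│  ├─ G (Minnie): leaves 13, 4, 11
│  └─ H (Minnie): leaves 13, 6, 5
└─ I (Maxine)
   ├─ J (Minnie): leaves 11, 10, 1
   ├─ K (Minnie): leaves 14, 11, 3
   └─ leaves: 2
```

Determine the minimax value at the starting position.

C (Minnie): min(4, 12, 12) = 4
D (Minnie): min(1, 14, 15) = 1
B (Maxine): max(4, 1, 4) = 4
F (Minnie): min(7, 1, 11) = 1
G (Minnie): min(13, 4, 11) = 4
H (Minnie): min(13, 6, 5) = 5
E (Maxine): max(1, 4, 5) = 5
J (Minnie): min(11, 10, 1) = 1
K (Minnie): min(14, 11, 3) = 3
I (Maxine): max(1, 3, 2) = 3
Root (Minnie): min(4, 5, 3) = 3

3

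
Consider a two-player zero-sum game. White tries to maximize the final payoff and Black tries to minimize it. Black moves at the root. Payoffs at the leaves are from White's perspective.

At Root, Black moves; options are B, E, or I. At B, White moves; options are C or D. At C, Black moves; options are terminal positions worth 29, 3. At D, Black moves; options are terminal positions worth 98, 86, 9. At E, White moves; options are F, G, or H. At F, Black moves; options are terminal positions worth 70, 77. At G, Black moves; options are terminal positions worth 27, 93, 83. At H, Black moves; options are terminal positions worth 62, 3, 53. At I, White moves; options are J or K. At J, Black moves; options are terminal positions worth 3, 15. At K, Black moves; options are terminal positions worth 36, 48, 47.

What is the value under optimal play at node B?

C: min(29, 3) = 3
D: min(98, 86, 9) = 9
B: max(3, 9) = 9

9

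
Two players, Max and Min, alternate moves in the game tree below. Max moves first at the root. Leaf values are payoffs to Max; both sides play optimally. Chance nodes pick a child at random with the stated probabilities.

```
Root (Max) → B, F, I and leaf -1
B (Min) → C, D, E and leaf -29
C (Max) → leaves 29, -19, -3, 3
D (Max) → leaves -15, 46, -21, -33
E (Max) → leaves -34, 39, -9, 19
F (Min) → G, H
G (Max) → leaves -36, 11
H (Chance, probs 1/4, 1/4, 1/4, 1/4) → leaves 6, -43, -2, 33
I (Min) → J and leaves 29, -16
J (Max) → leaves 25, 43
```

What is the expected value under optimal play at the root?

-1

C (Max): max(29, -19, -3, 3) = 29
D (Max): max(-15, 46, -21, -33) = 46
E (Max): max(-34, 39, -9, 19) = 39
B (Min): min(29, 46, 39, -29) = -29
G (Max): max(-36, 11) = 11
H (Chance): 1/4·6 + 1/4·-43 + 1/4·-2 + 1/4·33 = -1.5
F (Min): min(11, -1.5) = -1.5
J (Max): max(25, 43) = 43
I (Min): min(43, 29, -16) = -16
Root (Max): max(-29, -1.5, -16, -1) = -1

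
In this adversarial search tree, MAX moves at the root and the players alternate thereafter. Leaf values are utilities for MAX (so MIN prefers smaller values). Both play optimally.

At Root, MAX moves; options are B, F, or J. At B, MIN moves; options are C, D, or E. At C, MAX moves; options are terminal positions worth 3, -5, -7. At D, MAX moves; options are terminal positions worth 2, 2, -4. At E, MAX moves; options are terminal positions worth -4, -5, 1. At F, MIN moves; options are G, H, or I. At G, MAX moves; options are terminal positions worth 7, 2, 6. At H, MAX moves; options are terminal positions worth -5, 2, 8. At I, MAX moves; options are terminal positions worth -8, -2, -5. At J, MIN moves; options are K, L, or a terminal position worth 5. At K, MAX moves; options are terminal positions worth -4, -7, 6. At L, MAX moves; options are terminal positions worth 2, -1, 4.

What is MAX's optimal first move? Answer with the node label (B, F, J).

J

C (MAX): max(3, -5, -7) = 3
D (MAX): max(2, 2, -4) = 2
E (MAX): max(-4, -5, 1) = 1
B (MIN): min(3, 2, 1) = 1
G (MAX): max(7, 2, 6) = 7
H (MAX): max(-5, 2, 8) = 8
I (MAX): max(-8, -2, -5) = -2
F (MIN): min(7, 8, -2) = -2
K (MAX): max(-4, -7, 6) = 6
L (MAX): max(2, -1, 4) = 4
J (MIN): min(6, 4, 5) = 4
Root (MAX): max(1, -2, 4) = 4
MAX picks the child with the highest value: J (value 4).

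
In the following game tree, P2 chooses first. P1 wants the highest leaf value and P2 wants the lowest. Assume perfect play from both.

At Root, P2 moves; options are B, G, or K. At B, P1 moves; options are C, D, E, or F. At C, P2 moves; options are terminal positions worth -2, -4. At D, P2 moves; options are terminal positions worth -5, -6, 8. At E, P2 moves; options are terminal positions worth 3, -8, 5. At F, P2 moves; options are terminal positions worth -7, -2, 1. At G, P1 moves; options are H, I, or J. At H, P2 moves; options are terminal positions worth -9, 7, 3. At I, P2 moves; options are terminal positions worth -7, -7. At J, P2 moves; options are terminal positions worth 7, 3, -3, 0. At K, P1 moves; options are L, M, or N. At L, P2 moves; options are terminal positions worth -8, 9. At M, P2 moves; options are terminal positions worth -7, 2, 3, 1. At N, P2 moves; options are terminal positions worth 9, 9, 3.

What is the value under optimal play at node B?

-4

C: min(-2, -4) = -4
D: min(-5, -6, 8) = -6
E: min(3, -8, 5) = -8
F: min(-7, -2, 1) = -7
B: max(-4, -6, -8, -7) = -4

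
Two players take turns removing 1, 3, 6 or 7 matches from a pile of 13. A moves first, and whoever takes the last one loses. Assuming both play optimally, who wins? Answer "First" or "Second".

Compute winning (W) and losing (L) positions by backward induction:
i:   0  1  2  3  4  5  6  7  8  9 10 11 12 13
     W  L  W  L  W  L  W  W  W  W  W  W  W  L
Position 13 is L, so the second player wins.

Second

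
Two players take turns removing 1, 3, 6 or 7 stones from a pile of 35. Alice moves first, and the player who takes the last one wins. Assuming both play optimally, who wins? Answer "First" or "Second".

Compute winning (W) and losing (L) positions by backward induction:
i:   0  1  2  3  4  5  6  7  8  9 10 11 12 13 14 15 16 17 18 19 20 21 22 23 24 25 26 27 28 29 30 31 32 33 34 35
     L  W  L  W  L  W  W  W  W  W  W  W  L  W  L  W  L  W  W  W  W  W  W  W  L  W  L  W  L  W  W  W  W  W  W  W
Position 35 is W, so the first player wins.

First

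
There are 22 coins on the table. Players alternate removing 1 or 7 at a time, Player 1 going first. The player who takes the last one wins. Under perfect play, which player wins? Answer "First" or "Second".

Compute winning (W) and losing (L) positions by backward induction:
i:   0  1  2  3  4  5  6  7  8  9 10 11 12 13 14 15 16 17 18 19 20 21 22
     L  W  L  W  L  W  L  W  L  W  L  W  L  W  L  W  L  W  L  W  L  W  L
Position 22 is L, so the second player wins.

Second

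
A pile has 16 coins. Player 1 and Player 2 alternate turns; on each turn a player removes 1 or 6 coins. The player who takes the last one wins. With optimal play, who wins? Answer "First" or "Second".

Compute winning (W) and losing (L) positions by backward induction:
i:   0  1  2  3  4  5  6  7  8  9 10 11 12 13 14 15 16
     L  W  L  W  L  W  W  L  W  L  W  L  W  W  L  W  L
Position 16 is L, so the second player wins.

Second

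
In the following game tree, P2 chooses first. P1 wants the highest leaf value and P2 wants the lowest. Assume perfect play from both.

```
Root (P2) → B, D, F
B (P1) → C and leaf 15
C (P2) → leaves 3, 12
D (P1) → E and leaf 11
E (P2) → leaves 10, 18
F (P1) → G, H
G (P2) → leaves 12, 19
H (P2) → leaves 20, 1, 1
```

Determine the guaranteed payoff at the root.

C (P2): min(3, 12) = 3
B (P1): max(3, 15) = 15
E (P2): min(10, 18) = 10
D (P1): max(10, 11) = 11
G (P2): min(12, 19) = 12
H (P2): min(20, 1, 1) = 1
F (P1): max(12, 1) = 12
Root (P2): min(15, 11, 12) = 11

11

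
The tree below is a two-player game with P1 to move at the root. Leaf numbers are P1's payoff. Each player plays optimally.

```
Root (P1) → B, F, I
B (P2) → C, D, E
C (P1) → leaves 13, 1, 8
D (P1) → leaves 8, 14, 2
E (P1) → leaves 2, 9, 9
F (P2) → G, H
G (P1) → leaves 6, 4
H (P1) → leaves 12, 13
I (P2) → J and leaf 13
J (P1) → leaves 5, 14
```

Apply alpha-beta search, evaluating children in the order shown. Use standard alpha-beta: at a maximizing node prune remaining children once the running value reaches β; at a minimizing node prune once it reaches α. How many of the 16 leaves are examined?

C [α=-∞,β=+∞]: v=13
D [α=-∞,β=13]: v=14 after child 2 ≥ β → β-cutoff, skip 1
E [α=-∞,β=13]: v=9
B [α=-∞,β=+∞]: v=9
G [α=9,β=+∞]: v=6
F [α=9,β=+∞]: v=6 after child 1 ≤ α → α-cutoff, skip 1
J [α=9,β=+∞]: v=14
I [α=9,β=+∞]: v=13
Root [α=-∞,β=+∞]: v=13
Leaves evaluated: 13 of 16.

13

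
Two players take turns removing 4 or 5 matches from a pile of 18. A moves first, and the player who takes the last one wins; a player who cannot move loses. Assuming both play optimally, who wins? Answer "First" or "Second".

Second

W/L table (W = player to move can force a win):
i:   0  1  2  3  4  5  6  7  8  9 10 11 12 13 14 15 16 17 18
     L  L  L  L  W  W  W  W  W  L  L  L  L  W  W  W  W  W  L
Position 18 is L, so the second player wins.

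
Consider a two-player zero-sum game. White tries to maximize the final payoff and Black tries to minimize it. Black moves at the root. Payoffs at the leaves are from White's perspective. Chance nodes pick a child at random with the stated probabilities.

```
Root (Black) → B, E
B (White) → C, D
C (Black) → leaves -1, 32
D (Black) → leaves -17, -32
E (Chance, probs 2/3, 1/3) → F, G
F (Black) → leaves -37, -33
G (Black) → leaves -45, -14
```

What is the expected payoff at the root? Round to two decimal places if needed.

-39.67

C (Black): min(-1, 32) = -1
D (Black): min(-17, -32) = -32
B (White): max(-1, -32) = -1
F (Black): min(-37, -33) = -37
G (Black): min(-45, -14) = -45
E (Chance): 2/3·-37 + 1/3·-45 = -39.67
Root (Black): min(-1, -39.67) = -39.67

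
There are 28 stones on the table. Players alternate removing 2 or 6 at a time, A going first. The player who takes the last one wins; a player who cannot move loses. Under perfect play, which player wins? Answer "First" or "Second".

Second

i:   0  1  2  3  4  5  6  7  8  9 10 11 12 13 14 15 16 17 18 19 20 21 22 23 24 25 26 27 28
     L  L  W  W  L  L  W  W  L  L  W  W  L  L  W  W  L  L  W  W  L  L  W  W  L  L  W  W  L
Position 28 is L, so the second player wins.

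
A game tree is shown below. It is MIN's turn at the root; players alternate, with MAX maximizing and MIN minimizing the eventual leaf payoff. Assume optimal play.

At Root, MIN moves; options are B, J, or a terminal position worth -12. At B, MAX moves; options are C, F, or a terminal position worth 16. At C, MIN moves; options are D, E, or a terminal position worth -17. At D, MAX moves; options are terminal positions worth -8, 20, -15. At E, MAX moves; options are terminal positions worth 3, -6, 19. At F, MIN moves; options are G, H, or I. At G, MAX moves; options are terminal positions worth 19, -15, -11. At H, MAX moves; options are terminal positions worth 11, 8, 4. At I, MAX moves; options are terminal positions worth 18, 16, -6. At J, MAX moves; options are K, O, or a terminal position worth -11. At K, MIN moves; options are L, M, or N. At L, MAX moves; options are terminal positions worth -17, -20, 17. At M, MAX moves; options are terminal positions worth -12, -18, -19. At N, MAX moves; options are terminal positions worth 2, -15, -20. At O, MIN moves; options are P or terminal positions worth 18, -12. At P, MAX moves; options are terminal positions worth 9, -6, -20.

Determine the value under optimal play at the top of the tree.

D (MAX): max(-8, 20, -15) = 20
E (MAX): max(3, -6, 19) = 19
C (MIN): min(20, 19, -17) = -17
G (MAX): max(19, -15, -11) = 19
H (MAX): max(11, 8, 4) = 11
I (MAX): max(18, 16, -6) = 18
F (MIN): min(19, 11, 18) = 11
B (MAX): max(-17, 11, 16) = 16
L (MAX): max(-17, -20, 17) = 17
M (MAX): max(-12, -18, -19) = -12
N (MAX): max(2, -15, -20) = 2
K (MIN): min(17, -12, 2) = -12
P (MAX): max(9, -6, -20) = 9
O (MIN): min(9, 18, -12) = -12
J (MAX): max(-12, -12, -11) = -11
Root (MIN): min(16, -11, -12) = -12

-12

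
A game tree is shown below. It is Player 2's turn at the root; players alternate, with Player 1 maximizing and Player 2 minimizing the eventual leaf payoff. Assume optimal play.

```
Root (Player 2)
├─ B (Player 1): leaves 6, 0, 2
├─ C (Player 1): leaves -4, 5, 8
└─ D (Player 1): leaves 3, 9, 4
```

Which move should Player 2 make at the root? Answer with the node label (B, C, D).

B (Player 1): max(6, 0, 2) = 6
C (Player 1): max(-4, 5, 8) = 8
D (Player 1): max(3, 9, 4) = 9
Root (Player 2): min(6, 8, 9) = 6
Player 2 picks the child with the lowest value: B (value 6).

B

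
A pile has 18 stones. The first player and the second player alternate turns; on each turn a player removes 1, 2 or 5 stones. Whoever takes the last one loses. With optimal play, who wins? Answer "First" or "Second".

First

Positions where the player to move wins (W) vs loses (L):
i:   0  1  2  3  4  5  6  7  8  9 10 11 12 13 14 15 16 17 18
     W  L  W  W  L  W  W  L  W  W  L  W  W  L  W  W  L  W  W
Position 18 is W, so the first player wins.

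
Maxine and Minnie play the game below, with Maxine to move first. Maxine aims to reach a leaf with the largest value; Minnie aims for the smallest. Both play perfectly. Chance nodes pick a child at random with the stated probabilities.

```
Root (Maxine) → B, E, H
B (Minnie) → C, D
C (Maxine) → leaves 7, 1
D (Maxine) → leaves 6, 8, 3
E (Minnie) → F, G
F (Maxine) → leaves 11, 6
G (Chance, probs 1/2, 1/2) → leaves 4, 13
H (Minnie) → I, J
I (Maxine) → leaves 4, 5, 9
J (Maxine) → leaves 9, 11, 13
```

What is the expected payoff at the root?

9

C (Maxine): max(7, 1) = 7
D (Maxine): max(6, 8, 3) = 8
B (Minnie): min(7, 8) = 7
F (Maxine): max(11, 6) = 11
G (Chance): 1/2·4 + 1/2·13 = 8.5
E (Minnie): min(11, 8.5) = 8.5
I (Maxine): max(4, 5, 9) = 9
J (Maxine): max(9, 11, 13) = 13
H (Minnie): min(9, 13) = 9
Root (Maxine): max(7, 8.5, 9) = 9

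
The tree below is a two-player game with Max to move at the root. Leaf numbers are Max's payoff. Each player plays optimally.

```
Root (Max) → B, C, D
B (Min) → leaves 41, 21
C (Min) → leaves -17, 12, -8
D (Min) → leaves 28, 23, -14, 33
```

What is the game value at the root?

21

B (Min): min(41, 21) = 21
C (Min): min(-17, 12, -8) = -17
D (Min): min(28, 23, -14, 33) = -14
Root (Max): max(21, -17, -14) = 21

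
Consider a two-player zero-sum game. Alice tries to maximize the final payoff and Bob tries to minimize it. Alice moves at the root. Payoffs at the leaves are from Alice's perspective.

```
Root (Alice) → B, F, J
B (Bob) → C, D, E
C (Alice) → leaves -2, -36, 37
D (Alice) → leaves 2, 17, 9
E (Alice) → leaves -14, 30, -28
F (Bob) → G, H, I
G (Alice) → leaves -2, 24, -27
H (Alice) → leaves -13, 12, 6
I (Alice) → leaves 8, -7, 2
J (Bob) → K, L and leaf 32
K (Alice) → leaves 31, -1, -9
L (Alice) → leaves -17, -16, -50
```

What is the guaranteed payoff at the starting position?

C (Alice): max(-2, -36, 37) = 37
D (Alice): max(2, 17, 9) = 17
E (Alice): max(-14, 30, -28) = 30
B (Bob): min(37, 17, 30) = 17
G (Alice): max(-2, 24, -27) = 24
H (Alice): max(-13, 12, 6) = 12
I (Alice): max(8, -7, 2) = 8
F (Bob): min(24, 12, 8) = 8
K (Alice): max(31, -1, -9) = 31
L (Alice): max(-17, -16, -50) = -16
J (Bob): min(31, -16, 32) = -16
Root (Alice): max(17, 8, -16) = 17

17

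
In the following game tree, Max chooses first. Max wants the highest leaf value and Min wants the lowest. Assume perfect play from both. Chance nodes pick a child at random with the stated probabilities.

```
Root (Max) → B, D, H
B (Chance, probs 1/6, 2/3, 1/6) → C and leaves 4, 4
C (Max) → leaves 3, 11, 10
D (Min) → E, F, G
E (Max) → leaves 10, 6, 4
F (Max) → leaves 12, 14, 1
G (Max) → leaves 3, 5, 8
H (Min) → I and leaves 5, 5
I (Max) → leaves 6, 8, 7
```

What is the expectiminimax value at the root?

8

C (Max): max(3, 11, 10) = 11
B (Chance): 1/6·11 + 2/3·4 + 1/6·4 = 5.17
E (Max): max(10, 6, 4) = 10
F (Max): max(12, 14, 1) = 14
G (Max): max(3, 5, 8) = 8
D (Min): min(10, 14, 8) = 8
I (Max): max(6, 8, 7) = 8
H (Min): min(8, 5, 5) = 5
Root (Max): max(5.17, 8, 5) = 8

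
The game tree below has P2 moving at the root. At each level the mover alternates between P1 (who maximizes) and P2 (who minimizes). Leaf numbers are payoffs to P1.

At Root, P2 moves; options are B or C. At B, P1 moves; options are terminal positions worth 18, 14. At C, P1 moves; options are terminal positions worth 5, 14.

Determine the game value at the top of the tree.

B (P1): max(18, 14) = 18
C (P1): max(5, 14) = 14
Root (P2): min(18, 14) = 14

14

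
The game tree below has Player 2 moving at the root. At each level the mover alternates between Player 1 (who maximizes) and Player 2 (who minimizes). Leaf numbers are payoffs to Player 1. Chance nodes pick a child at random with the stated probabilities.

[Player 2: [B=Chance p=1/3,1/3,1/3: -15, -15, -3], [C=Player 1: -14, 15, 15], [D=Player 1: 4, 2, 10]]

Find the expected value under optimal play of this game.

-11

B (Chance): 1/3·-15 + 1/3·-15 + 1/3·-3 = -11
C (Player 1): max(-14, 15, 15) = 15
D (Player 1): max(4, 2, 10) = 10
Root (Player 2): min(-11, 15, 10) = -11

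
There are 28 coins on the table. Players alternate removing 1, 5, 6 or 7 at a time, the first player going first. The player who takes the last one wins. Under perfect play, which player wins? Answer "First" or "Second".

Mark each pile size as W (mover wins) or L (mover loses):
i:   0  1  2  3  4  5  6  7  8  9 10 11 12 13 14 15 16 17 18 19 20 21 22 23 24 25 26 27 28
     L  W  L  W  L  W  W  W  W  W  W  W  L  W  L  W  L  W  W  W  W  W  W  W  L  W  L  W  L
Position 28 is L, so the second player wins.

Second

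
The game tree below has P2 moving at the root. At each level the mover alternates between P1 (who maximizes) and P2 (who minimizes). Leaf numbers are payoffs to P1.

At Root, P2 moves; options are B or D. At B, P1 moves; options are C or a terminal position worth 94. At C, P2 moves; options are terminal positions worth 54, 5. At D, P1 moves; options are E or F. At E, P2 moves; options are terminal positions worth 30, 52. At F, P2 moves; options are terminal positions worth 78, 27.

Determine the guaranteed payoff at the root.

30

C (P2): min(54, 5) = 5
B (P1): max(5, 94) = 94
E (P2): min(30, 52) = 30
F (P2): min(78, 27) = 27
D (P1): max(30, 27) = 30
Root (P2): min(94, 30) = 30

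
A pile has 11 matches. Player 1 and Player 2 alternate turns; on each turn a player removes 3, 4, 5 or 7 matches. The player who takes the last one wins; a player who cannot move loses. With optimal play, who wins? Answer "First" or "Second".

Compute winning (W) and losing (L) positions by backward induction:
i:   0  1  2  3  4  5  6  7  8  9 10 11
     L  L  L  W  W  W  W  W  W  W  L  L
Position 11 is L, so the second player wins.

Second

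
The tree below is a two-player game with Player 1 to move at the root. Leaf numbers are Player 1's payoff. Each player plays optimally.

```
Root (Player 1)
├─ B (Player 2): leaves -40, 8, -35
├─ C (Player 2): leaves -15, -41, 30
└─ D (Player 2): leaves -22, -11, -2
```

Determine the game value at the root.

-22

B (Player 2): min(-40, 8, -35) = -40
C (Player 2): min(-15, -41, 30) = -41
D (Player 2): min(-22, -11, -2) = -22
Root (Player 1): max(-40, -41, -22) = -22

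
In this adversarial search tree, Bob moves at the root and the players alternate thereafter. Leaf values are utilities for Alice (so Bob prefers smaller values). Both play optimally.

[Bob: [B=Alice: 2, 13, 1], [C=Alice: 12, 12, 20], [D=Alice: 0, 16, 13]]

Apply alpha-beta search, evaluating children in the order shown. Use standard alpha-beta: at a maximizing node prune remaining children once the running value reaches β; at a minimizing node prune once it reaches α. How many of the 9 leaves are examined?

B [α=-∞,β=+∞]: v=13
C [α=-∞,β=13]: v=20
D [α=-∞,β=13]: v=16 after child 2 ≥ β → β-cutoff, skip 1
Root [α=-∞,β=+∞]: v=13
Leaves evaluated: 8 of 9.

8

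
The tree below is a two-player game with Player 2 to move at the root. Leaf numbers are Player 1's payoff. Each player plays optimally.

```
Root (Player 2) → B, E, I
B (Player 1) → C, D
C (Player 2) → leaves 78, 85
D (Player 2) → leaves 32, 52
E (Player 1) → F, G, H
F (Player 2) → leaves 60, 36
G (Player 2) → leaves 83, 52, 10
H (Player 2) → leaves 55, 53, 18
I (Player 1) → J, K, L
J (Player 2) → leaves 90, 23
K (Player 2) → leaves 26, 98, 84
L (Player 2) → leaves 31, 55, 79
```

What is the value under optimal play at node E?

36

F: min(60, 36) = 36
G: min(83, 52, 10) = 10
H: min(55, 53, 18) = 18
E: max(36, 10, 18) = 36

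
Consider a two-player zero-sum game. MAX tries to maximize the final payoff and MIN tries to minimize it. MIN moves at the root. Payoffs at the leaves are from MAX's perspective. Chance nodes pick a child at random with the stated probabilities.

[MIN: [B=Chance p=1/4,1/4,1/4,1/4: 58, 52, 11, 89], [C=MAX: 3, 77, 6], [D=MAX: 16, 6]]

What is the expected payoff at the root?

B (Chance): 1/4·58 + 1/4·52 + 1/4·11 + 1/4·89 = 52.5
C (MAX): max(3, 77, 6) = 77
D (MAX): max(16, 6) = 16
Root (MIN): min(52.5, 77, 16) = 16

16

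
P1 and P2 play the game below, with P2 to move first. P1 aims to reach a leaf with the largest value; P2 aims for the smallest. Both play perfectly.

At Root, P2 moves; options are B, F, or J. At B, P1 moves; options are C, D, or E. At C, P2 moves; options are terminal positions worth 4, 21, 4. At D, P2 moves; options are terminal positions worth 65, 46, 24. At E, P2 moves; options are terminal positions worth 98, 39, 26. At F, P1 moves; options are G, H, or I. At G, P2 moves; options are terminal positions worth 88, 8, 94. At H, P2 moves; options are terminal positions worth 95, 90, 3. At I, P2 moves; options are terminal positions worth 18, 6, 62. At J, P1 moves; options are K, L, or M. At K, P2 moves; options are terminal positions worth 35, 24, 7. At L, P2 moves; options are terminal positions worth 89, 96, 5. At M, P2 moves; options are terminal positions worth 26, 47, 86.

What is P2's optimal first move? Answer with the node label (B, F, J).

C (P2): min(4, 21, 4) = 4
D (P2): min(65, 46, 24) = 24
E (P2): min(98, 39, 26) = 26
B (P1): max(4, 24, 26) = 26
G (P2): min(88, 8, 94) = 8
H (P2): min(95, 90, 3) = 3
I (P2): min(18, 6, 62) = 6
F (P1): max(8, 3, 6) = 8
K (P2): min(35, 24, 7) = 7
L (P2): min(89, 96, 5) = 5
M (P2): min(26, 47, 86) = 26
J (P1): max(7, 5, 26) = 26
Root (P2): min(26, 8, 26) = 8
P2 picks the child with the lowest value: F (value 8).

F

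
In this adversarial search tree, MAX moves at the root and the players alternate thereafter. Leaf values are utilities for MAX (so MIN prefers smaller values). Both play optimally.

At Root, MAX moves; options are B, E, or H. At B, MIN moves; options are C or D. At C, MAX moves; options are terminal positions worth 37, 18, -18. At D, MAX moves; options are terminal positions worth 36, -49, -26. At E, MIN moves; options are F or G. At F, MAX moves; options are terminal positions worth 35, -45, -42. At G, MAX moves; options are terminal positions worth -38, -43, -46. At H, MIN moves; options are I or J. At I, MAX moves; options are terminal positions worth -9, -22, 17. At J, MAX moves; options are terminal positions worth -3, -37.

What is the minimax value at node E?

F: max(35, -45, -42) = 35
G: max(-38, -43, -46) = -38
E: min(35, -38) = -38

-38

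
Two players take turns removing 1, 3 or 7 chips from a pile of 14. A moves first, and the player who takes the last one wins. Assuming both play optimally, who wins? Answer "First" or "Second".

Compute winning (W) and losing (L) positions by backward induction:
i:   0  1  2  3  4  5  6  7  8  9 10 11 12 13 14
     L  W  L  W  L  W  L  W  L  W  L  W  L  W  L
Position 14 is L, so the second player wins.

Second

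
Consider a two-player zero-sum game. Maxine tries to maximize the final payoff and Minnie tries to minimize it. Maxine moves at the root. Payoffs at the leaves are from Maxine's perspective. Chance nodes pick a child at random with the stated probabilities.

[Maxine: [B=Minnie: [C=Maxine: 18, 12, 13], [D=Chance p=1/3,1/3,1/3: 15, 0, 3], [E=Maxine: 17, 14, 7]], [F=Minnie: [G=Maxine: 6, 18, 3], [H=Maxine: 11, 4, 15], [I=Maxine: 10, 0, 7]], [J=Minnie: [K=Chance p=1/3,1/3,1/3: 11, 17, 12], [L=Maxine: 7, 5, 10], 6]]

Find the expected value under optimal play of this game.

10

C (Maxine): max(18, 12, 13) = 18
D (Chance): 1/3·15 + 1/3·0 + 1/3·3 = 6
E (Maxine): max(17, 14, 7) = 17
B (Minnie): min(18, 6, 17) = 6
G (Maxine): max(6, 18, 3) = 18
H (Maxine): max(11, 4, 15) = 15
I (Maxine): max(10, 0, 7) = 10
F (Minnie): min(18, 15, 10) = 10
K (Chance): 1/3·11 + 1/3·17 + 1/3·12 = 13.33
L (Maxine): max(7, 5, 10) = 10
J (Minnie): min(13.33, 10, 6) = 6
Root (Maxine): max(6, 10, 6) = 10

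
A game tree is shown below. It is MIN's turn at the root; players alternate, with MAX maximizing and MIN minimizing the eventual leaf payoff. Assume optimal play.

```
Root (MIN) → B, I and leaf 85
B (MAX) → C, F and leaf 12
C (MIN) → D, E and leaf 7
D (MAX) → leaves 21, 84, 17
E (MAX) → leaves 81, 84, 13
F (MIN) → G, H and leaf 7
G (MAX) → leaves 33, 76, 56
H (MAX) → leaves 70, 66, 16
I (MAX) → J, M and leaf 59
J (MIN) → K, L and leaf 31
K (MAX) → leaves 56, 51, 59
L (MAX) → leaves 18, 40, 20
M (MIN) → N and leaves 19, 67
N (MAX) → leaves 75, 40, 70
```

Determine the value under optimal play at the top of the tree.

12

D (MAX): max(21, 84, 17) = 84
E (MAX): max(81, 84, 13) = 84
C (MIN): min(84, 84, 7) = 7
G (MAX): max(33, 76, 56) = 76
H (MAX): max(70, 66, 16) = 70
F (MIN): min(76, 70, 7) = 7
B (MAX): max(7, 7, 12) = 12
K (MAX): max(56, 51, 59) = 59
L (MAX): max(18, 40, 20) = 40
J (MIN): min(59, 40, 31) = 31
N (MAX): max(75, 40, 70) = 75
M (MIN): min(75, 19, 67) = 19
I (MAX): max(31, 19, 59) = 59
Root (MIN): min(12, 59, 85) = 12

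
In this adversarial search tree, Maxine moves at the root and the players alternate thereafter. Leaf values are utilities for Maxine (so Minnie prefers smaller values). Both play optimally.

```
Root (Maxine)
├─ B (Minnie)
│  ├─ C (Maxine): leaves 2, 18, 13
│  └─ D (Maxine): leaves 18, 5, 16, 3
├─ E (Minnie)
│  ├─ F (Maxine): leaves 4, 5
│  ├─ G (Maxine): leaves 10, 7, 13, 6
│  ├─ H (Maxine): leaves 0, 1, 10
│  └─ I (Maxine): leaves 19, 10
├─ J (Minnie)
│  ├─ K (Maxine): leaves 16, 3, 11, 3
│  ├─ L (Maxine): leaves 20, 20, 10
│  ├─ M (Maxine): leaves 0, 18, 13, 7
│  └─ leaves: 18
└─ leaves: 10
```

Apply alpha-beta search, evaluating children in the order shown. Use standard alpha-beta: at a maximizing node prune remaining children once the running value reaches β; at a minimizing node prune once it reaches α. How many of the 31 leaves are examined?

C [α=-∞,β=+∞]: v=18
D [α=-∞,β=18]: v=18 after child 1 ≥ β → β-cutoff, skip 3
B [α=-∞,β=+∞]: v=18
F [α=18,β=+∞]: v=5
E [α=18,β=+∞]: v=5 after child 1 ≤ α → α-cutoff, skip 3
K [α=18,β=+∞]: v=16
J [α=18,β=+∞]: v=16 after child 1 ≤ α → α-cutoff, skip 3
Root [α=-∞,β=+∞]: v=18
Leaves evaluated: 11 of 31.

11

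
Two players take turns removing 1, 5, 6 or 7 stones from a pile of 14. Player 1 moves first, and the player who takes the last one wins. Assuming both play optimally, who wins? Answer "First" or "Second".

Second

Compute winning (W) and losing (L) positions by backward induction:
i:   0  1  2  3  4  5  6  7  8  9 10 11 12 13 14
     L  W  L  W  L  W  W  W  W  W  W  W  L  W  L
Position 14 is L, so the second player wins.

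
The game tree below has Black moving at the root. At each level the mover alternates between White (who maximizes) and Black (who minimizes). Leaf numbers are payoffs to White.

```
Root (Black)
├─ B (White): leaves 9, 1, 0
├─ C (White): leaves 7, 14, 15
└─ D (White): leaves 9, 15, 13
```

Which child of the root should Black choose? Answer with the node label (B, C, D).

B (White): max(9, 1, 0) = 9
C (White): max(7, 14, 15) = 15
D (White): max(9, 15, 13) = 15
Root (Black): min(9, 15, 15) = 9
Black picks the child with the lowest value: B (value 9).

B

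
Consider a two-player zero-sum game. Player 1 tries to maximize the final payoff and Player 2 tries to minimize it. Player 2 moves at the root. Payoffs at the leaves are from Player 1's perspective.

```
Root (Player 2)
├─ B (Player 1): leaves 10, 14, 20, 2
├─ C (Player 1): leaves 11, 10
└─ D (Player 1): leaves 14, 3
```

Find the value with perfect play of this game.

B (Player 1): max(10, 14, 20, 2) = 20
C (Player 1): max(11, 10) = 11
D (Player 1): max(14, 3) = 14
Root (Player 2): min(20, 11, 14) = 11

11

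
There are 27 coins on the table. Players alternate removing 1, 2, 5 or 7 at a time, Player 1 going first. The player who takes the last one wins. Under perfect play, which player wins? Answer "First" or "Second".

W/L table (W = player to move can force a win):
i:   0  1  2  3  4  5  6  7  8  9 10 11 12 13 14 15 16 17 18 19 20 21 22 23 24 25 26 27
     L  W  W  L  W  W  L  W  W  L  W  W  L  W  W  L  W  W  L  W  W  L  W  W  L  W  W  L
Position 27 is L, so the second player wins.

Second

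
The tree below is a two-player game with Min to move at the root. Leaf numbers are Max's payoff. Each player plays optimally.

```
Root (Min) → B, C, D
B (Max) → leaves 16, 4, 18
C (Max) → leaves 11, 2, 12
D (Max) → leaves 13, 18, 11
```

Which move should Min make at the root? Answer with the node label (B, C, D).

C

B (Max): max(16, 4, 18) = 18
C (Max): max(11, 2, 12) = 12
D (Max): max(13, 18, 11) = 18
Root (Min): min(18, 12, 18) = 12
Min picks the child with the lowest value: C (value 12).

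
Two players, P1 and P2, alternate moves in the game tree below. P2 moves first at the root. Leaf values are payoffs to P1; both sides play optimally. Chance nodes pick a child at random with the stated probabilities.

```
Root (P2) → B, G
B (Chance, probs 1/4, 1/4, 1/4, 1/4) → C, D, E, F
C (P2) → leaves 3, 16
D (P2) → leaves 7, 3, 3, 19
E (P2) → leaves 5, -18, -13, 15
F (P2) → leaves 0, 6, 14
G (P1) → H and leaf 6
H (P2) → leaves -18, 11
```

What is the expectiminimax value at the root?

-3

C (P2): min(3, 16) = 3
D (P2): min(7, 3, 3, 19) = 3
E (P2): min(5, -18, -13, 15) = -18
F (P2): min(0, 6, 14) = 0
B (Chance): 1/4·3 + 1/4·3 + 1/4·-18 + 1/4·0 = -3
H (P2): min(-18, 11) = -18
G (P1): max(-18, 6) = 6
Root (P2): min(-3, 6) = -3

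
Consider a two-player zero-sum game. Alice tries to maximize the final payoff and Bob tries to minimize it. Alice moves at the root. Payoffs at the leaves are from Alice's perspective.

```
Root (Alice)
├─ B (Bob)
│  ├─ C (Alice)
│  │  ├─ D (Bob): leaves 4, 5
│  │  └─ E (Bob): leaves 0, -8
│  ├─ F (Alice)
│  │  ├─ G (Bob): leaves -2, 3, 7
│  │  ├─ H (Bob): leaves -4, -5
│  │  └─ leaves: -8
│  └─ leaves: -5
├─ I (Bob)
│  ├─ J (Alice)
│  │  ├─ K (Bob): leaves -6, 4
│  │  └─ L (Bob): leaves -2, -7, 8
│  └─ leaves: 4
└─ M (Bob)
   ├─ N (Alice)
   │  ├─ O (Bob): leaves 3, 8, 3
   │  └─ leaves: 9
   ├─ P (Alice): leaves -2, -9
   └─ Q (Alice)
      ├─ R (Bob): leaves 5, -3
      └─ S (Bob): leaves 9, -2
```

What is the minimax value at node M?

O: min(3, 8, 3) = 3
N: max(3, 9) = 9
P: max(-2, -9) = -2
R: min(5, -3) = -3
S: min(9, -2) = -2
Q: max(-3, -2) = -2
M: min(9, -2, -2) = -2

-2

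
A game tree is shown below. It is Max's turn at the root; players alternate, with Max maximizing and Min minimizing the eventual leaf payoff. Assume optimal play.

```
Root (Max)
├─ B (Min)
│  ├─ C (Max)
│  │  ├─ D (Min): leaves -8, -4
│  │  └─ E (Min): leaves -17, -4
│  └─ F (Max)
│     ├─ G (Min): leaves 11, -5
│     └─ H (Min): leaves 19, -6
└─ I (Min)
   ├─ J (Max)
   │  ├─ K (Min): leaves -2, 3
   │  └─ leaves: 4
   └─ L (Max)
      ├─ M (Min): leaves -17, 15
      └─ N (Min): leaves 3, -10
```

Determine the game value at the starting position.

-8

D (Min): min(-8, -4) = -8
E (Min): min(-17, -4) = -17
C (Max): max(-8, -17) = -8
G (Min): min(11, -5) = -5
H (Min): min(19, -6) = -6
F (Max): max(-5, -6) = -5
B (Min): min(-8, -5) = -8
K (Min): min(-2, 3) = -2
J (Max): max(-2, 4) = 4
M (Min): min(-17, 15) = -17
N (Min): min(3, -10) = -10
L (Max): max(-17, -10) = -10
I (Min): min(4, -10) = -10
Root (Max): max(-8, -10) = -8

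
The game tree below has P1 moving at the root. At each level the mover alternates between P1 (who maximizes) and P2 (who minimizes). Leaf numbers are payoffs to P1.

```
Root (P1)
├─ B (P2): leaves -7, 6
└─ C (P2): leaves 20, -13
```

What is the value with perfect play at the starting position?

-7

B (P2): min(-7, 6) = -7
C (P2): min(20, -13) = -13
Root (P1): max(-7, -13) = -7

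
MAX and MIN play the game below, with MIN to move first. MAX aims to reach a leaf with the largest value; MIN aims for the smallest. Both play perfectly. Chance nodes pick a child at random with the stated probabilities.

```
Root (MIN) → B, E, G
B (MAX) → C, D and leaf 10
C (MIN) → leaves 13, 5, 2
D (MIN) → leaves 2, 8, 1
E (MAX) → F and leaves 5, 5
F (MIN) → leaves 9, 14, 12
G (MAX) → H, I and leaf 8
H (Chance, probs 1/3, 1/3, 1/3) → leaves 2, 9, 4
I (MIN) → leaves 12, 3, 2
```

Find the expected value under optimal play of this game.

8

C (MIN): min(13, 5, 2) = 2
D (MIN): min(2, 8, 1) = 1
B (MAX): max(2, 1, 10) = 10
F (MIN): min(9, 14, 12) = 9
E (MAX): max(9, 5, 5) = 9
H (Chance): 1/3·2 + 1/3·9 + 1/3·4 = 5
I (MIN): min(12, 3, 2) = 2
G (MAX): max(5, 2, 8) = 8
Root (MIN): min(10, 9, 8) = 8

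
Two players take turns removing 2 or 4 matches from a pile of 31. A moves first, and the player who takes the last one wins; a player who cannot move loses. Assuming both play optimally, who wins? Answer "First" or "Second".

Second

W/L table (W = player to move can force a win):
i:   0  1  2  3  4  5  6  7  8  9 10 11 12 13 14 15 16 17 18 19 20 21 22 23 24 25 26 27 28 29 30 31
     L  L  W  W  W  W  L  L  W  W  W  W  L  L  W  W  W  W  L  L  W  W  W  W  L  L  W  W  W  W  L  L
Position 31 is L, so the second player wins.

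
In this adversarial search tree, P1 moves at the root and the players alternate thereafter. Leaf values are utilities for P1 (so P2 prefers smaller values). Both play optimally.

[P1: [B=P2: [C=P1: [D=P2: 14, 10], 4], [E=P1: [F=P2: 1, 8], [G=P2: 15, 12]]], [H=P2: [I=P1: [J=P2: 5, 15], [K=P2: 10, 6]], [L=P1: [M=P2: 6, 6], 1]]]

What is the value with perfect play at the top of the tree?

10

D (P2): min(14, 10) = 10
C (P1): max(10, 4) = 10
F (P2): min(1, 8) = 1
G (P2): min(15, 12) = 12
E (P1): max(1, 12) = 12
B (P2): min(10, 12) = 10
J (P2): min(5, 15) = 5
K (P2): min(10, 6) = 6
I (P1): max(5, 6) = 6
M (P2): min(6, 6) = 6
L (P1): max(6, 1) = 6
H (P2): min(6, 6) = 6
Root (P1): max(10, 6) = 10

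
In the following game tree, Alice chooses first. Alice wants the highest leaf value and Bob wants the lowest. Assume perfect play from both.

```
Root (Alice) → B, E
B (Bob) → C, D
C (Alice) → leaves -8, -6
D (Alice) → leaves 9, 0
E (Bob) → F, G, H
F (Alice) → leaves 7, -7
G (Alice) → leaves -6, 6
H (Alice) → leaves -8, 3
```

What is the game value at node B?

C: max(-8, -6) = -6
D: max(9, 0) = 9
B: min(-6, 9) = -6

-6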